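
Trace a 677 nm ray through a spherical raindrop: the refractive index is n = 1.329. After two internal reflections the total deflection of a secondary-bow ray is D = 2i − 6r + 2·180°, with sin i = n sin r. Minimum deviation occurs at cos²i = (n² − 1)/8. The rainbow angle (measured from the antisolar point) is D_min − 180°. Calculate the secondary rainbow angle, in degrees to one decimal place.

cos²i = (1.76624 − 1)/8 = 0.09578; i = arccos(0.30948) = 71.972°.
sin r = sin 71.972°/1.329 = 0.71550; r = 45.685°.
D_min = 2·71.972° − 6·45.685° + 360° = 229.837°.
Rainbow angle = D_min − 180° = 49.837°.

49.8°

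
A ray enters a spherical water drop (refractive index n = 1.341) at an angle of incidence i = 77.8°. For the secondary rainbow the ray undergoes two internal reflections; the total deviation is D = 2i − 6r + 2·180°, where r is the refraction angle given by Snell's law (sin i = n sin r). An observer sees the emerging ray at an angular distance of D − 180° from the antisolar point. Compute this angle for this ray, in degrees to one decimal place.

54.8°

sin r = sin 77.8° / 1.341 = 0.9774/1.341 = 0.7289; r = 46.79°.
D = 2·77.8° − 6·46.79° + 2·180° = 155.60° − 280.75° + 360° = 234.85°.
Angle from antisolar point = D − 180° = 54.85°.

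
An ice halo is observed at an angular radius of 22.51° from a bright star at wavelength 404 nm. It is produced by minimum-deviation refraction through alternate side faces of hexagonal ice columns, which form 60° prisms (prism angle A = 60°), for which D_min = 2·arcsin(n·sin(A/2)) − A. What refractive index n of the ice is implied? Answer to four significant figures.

Rearranging: n = sin((D_min + A)/2) / sin(A/2).
(D_min + A)/2 = (22.51° + 60°)/2 = 41.255°.
n = sin 41.255° / sin 30° = 0.6594 / 0.5000 = 1.3188.

1.319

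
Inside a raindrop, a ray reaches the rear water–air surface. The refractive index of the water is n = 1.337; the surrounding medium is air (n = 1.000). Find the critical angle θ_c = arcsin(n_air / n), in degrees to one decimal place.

48.4°

sin θ_c = n_air / n = 1.000 / 1.337 = 0.7479.
θ_c = arcsin(0.7479) = 48.41°.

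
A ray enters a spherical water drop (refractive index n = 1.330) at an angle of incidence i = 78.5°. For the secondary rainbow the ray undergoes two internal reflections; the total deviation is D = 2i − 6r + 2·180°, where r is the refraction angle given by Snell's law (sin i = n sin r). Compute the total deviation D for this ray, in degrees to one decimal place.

232.3°

sin r = sin 78.5° / 1.330 = 0.9799/1.330 = 0.7368; r = 47.46°.
D = 2·78.5° − 6·47.46° + 2·180° = 157.00° − 284.75° + 360° = 232.25°.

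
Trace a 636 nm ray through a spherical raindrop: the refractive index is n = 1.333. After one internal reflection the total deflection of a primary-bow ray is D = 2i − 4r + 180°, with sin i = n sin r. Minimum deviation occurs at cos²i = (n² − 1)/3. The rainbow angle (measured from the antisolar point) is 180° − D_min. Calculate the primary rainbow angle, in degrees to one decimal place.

cos²i = (1.77689 − 1)/3 = 0.25896; i = arccos(0.50888) = 59.410°.
sin r = sin 59.410°/1.333 = 0.64579; r = 40.225°.
D_min = 2·59.410° − 4·40.225° + 180° = 137.922°.
Rainbow angle = 180° − D_min = 42.078°.

42.1°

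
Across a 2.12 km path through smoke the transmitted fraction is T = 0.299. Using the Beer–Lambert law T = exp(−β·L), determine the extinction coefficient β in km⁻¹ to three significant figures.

Beer–Lambert: T = exp(−βL) ⇒ β = −ln(T)/L = −ln(0.299)/2.12 = 1.2073/2.12 = 0.5695 km⁻¹.

0.569 km⁻¹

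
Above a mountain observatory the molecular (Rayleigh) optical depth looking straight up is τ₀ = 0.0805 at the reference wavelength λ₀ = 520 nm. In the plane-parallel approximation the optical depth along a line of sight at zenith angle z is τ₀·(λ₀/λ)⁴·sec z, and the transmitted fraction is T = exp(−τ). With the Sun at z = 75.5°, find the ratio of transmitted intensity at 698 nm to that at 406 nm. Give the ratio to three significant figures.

Airmass: sec 75.5° = 3.9939.
τ(698 nm) = 0.0805 × (520/698)⁴ × 3.9939 = 0.0805 × 0.3080 × 3.9939 = 0.0990.
τ(406 nm) = 0.0805 × (520/406)⁴ × 3.9939 = 0.0805 × 2.6910 × 3.9939 = 0.8652.
T(698)/T(406) = exp(τ_B − τ_A) = exp(0.7661) = 2.1515.

2.15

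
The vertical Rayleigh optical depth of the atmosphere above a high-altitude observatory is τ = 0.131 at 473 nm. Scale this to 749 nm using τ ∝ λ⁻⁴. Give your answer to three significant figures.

0.0208

τ(749 nm) = τ(473 nm) × (473/749)⁴ = 0.131 × (0.6315)⁴ = 0.131 × 0.1590 = 0.0208.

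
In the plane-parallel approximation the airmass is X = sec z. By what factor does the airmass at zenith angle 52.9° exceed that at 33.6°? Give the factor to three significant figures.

1.38

X(52.9°)/X(33.6°) = sec 52.9° / sec 33.6° = cos 33.6° / cos 52.9° = 0.8329/0.6032 = 1.3808.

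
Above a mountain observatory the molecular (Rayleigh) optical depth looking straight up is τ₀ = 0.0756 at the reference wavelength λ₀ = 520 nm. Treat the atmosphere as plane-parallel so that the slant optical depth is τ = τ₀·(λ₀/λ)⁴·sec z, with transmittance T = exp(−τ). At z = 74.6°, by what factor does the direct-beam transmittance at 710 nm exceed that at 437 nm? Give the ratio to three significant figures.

1.63

Airmass: sec 74.6° = 3.7657.
τ(710 nm) = 0.0756 × (520/710)⁴ × 3.7657 = 0.0756 × 0.2877 × 3.7657 = 0.0819.
τ(437 nm) = 0.0756 × (520/437)⁴ × 3.7657 = 0.0756 × 2.0049 × 3.7657 = 0.5708.
T(710)/T(437) = exp(τ_B − τ_A) = exp(0.4888) = 1.6304.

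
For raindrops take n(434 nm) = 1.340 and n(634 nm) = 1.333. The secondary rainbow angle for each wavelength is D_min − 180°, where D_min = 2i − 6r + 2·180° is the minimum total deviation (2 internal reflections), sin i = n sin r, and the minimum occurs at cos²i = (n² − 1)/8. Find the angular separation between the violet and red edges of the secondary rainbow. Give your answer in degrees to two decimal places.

At 434 nm (n = 1.340): cos²i = 0.09945 → i = 71.618°, r = 45.088°, D_min = 232.709°, rainbow angle = 52.709°.
At 634 nm (n = 1.333): cos²i = 0.09711 → i = 71.843°, r = 45.466°, D_min = 230.891°, rainbow angle = 50.891°.
Angular width = |52.709° − 50.891°| = 1.818°.

1.82°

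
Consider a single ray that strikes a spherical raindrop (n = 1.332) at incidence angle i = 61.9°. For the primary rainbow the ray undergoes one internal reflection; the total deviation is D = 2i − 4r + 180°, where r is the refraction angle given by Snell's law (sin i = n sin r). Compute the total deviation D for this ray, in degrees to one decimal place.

sin r = sin 61.9° / 1.332 = 0.8821/1.332 = 0.6623; r = 41.47°.
D = 2·61.9° − 4·41.47° + 180° = 123.80° − 165.89° + 180° = 137.91°.

137.9°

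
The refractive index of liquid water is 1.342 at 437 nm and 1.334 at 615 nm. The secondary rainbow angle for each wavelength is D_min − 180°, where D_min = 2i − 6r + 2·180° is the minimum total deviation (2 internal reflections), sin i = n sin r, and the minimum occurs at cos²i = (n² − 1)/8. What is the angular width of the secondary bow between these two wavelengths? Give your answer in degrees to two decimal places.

At 437 nm (n = 1.342): cos²i = 0.10012 → i = 71.554°, r = 44.981°, D_min = 233.222°, rainbow angle = 53.222°.
At 615 nm (n = 1.334): cos²i = 0.09744 → i = 71.810°, r = 45.411°, D_min = 231.153°, rainbow angle = 51.153°.
Angular width = |53.222° − 51.153°| = 2.070°.

2.07°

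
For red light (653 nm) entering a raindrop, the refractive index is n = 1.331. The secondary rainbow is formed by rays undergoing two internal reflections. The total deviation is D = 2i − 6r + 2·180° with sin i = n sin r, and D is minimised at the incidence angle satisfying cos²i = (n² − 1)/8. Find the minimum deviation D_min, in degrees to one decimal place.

230.4°

cos²i = (1.77156 − 1)/8 = 0.09645; i = arccos(0.31056) = 71.907°.
sin r = sin 71.907°/1.331 = 0.71417; r = 45.575°.
D_min = 2·71.907° − 6·45.575° + 360° = 230.365°.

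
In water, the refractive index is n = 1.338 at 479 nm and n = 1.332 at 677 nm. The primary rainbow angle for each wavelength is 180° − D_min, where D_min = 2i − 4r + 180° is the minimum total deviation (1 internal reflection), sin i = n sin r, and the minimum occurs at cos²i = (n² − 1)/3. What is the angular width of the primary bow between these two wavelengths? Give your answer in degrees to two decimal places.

0.87°

At 479 nm (n = 1.338): cos²i = 0.26341 → i = 59.120°, r = 39.899°, D_min = 138.643°, rainbow angle = 41.357°.
At 677 nm (n = 1.332): cos²i = 0.25807 → i = 59.469°, r = 40.290°, D_min = 137.776°, rainbow angle = 42.224°.
Angular width = |41.357° − 42.224°| = 0.867°.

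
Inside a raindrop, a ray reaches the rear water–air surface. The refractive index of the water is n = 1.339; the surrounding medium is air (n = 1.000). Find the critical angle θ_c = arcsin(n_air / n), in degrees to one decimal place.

48.3°

sin θ_c = n_air / n = 1.000 / 1.339 = 0.7468.
θ_c = arcsin(0.7468) = 48.32°.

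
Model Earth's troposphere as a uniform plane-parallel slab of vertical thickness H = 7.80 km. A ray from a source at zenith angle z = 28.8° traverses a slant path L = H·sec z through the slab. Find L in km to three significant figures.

sec z = 1/cos 28.8° = 1.1412.
L = 7.80 × 1.1412 = 8.901 km.

8.90 km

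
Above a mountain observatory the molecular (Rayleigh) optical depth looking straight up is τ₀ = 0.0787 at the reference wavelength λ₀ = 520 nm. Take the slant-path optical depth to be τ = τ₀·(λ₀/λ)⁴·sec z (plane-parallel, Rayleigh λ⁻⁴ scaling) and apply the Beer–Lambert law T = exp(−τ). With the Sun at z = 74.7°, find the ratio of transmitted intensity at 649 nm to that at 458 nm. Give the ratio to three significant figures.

1.45

Airmass: sec 74.7° = 3.7897.
τ(649 nm) = 0.0787 × (520/649)⁴ × 3.7897 = 0.0787 × 0.4121 × 3.7897 = 0.1229.
τ(458 nm) = 0.0787 × (520/458)⁴ × 3.7897 = 0.0787 × 1.6617 × 3.7897 = 0.4956.
T(649)/T(458) = exp(τ_B − τ_A) = exp(0.3727) = 1.4516.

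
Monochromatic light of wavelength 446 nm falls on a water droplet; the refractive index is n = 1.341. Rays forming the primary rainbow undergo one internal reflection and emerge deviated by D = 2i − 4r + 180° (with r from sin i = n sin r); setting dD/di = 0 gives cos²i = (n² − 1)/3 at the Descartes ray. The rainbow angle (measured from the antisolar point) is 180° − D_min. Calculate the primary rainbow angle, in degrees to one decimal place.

cos²i = (1.79828 − 1)/3 = 0.26609; i = arccos(0.51584) = 58.946°.
sin r = sin 58.946°/1.341 = 0.63884; r = 39.705°.
D_min = 2·58.946° − 4·39.705° + 180° = 139.071°.
Rainbow angle = 180° − D_min = 40.929°.

40.9°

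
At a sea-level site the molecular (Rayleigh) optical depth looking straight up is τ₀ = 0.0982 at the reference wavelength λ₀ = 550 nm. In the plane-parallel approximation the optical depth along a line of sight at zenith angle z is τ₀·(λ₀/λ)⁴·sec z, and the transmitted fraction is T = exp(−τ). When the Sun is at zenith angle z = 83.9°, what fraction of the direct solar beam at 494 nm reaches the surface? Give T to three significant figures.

0.242

sec 83.9° = 9.4105.
τ = 0.0982 × (550/494)⁴ × 9.4105 = 0.0982 × 1.5365 × 9.4105 = 1.4199.
T = exp(−1.4199) = 0.2417.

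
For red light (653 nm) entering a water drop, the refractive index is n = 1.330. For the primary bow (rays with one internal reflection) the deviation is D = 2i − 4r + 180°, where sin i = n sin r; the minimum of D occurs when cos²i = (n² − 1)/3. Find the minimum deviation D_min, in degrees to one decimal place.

137.5°

cos²i = (1.76890 − 1)/3 = 0.25630; i = arccos(0.50626) = 59.585°.
sin r = sin 59.585°/1.330 = 0.64841; r = 40.422°.
D_min = 2·59.585° − 4·40.422° + 180° = 137.484°.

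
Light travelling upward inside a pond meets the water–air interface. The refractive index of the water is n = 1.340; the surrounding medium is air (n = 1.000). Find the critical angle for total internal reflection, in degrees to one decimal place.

48.3°

sin θ_c = n_air / n = 1.000 / 1.340 = 0.7463.
θ_c = arcsin(0.7463) = 48.27°.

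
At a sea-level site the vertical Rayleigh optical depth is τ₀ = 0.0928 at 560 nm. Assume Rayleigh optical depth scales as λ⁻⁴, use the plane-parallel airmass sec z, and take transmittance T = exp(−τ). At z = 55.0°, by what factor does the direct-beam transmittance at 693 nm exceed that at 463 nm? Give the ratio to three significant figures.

Airmass: sec 55.0° = 1.7434.
τ(693 nm) = 0.0928 × (560/693)⁴ × 1.7434 = 0.0928 × 0.4264 × 1.7434 = 0.0690.
τ(463 nm) = 0.0928 × (560/463)⁴ × 1.7434 = 0.0928 × 2.1401 × 1.7434 = 0.3462.
T(693)/T(463) = exp(τ_B − τ_A) = exp(0.2773) = 1.3195.

1.32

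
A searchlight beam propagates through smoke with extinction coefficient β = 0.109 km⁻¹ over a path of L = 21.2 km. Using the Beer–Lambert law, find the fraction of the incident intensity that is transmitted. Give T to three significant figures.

0.0992

τ = β·L = 0.109 × 21.2 = 2.3108.
T = exp(−2.3108) = 0.0992.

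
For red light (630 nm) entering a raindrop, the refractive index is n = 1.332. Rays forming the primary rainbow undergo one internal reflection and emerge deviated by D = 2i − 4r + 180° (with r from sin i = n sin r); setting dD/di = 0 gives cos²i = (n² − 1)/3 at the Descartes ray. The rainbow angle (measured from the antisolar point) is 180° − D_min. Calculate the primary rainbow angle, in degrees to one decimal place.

cos²i = (1.77422 − 1)/3 = 0.25807; i = arccos(0.50801) = 59.469°.
sin r = sin 59.469°/1.332 = 0.64666; r = 40.290°.
D_min = 2·59.469° − 4·40.290° + 180° = 137.776°.
Rainbow angle = 180° − D_min = 42.224°.

42.2°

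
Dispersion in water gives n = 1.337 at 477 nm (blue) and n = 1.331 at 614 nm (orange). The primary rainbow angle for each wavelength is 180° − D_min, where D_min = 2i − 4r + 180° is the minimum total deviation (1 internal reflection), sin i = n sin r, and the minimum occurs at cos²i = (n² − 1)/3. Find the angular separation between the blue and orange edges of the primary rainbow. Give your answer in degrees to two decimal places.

At 477 nm (n = 1.337): cos²i = 0.26252 → i = 59.178°, r = 39.964°, D_min = 138.500°, rainbow angle = 41.500°.
At 614 nm (n = 1.331): cos²i = 0.25719 → i = 59.527°, r = 40.356°, D_min = 137.630°, rainbow angle = 42.370°.
Angular width = |41.500° − 42.370°| = 0.870°.

0.87°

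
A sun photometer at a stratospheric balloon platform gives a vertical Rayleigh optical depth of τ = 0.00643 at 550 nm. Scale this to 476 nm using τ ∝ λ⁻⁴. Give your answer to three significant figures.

τ(476 nm) = τ(550 nm) × (550/476)⁴ = 0.00643 × (1.1555)⁴ = 0.00643 × 1.7825 = 0.0115.

0.0115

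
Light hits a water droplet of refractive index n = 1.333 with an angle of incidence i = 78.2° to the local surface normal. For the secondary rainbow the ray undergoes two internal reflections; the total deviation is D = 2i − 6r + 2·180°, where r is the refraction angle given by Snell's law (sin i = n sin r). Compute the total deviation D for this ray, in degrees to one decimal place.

232.9°

sin r = sin 78.2° / 1.333 = 0.9789/1.333 = 0.7343; r = 47.25°.
D = 2·78.2° − 6·47.25° + 2·180° = 156.40° − 283.51° + 360° = 232.89°.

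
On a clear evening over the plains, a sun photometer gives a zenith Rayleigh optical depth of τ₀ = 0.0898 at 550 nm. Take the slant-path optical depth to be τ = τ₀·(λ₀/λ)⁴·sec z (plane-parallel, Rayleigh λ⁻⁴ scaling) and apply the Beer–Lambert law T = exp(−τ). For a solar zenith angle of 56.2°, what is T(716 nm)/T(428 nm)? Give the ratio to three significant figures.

1.47

Airmass: sec 56.2° = 1.7976.
τ(716 nm) = 0.0898 × (550/716)⁴ × 1.7976 = 0.0898 × 0.3482 × 1.7976 = 0.0562.
τ(428 nm) = 0.0898 × (550/428)⁴ × 1.7976 = 0.0898 × 2.7269 × 1.7976 = 0.4402.
T(716)/T(428) = exp(τ_B − τ_A) = exp(0.3840) = 1.4681.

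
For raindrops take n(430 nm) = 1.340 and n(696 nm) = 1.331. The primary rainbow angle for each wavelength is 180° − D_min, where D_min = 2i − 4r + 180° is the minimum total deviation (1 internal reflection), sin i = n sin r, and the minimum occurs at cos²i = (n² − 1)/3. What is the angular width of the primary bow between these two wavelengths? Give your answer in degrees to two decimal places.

1.30°

At 430 nm (n = 1.340): cos²i = 0.26520 → i = 59.004°, r = 39.770°, D_min = 138.929°, rainbow angle = 41.071°.
At 696 nm (n = 1.331): cos²i = 0.25719 → i = 59.527°, r = 40.356°, D_min = 137.630°, rainbow angle = 42.370°.
Angular width = |41.071° − 42.370°| = 1.299°.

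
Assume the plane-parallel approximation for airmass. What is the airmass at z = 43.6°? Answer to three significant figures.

1.38

X = sec z = 1/cos 43.6° = 1/0.7242 = 1.3809.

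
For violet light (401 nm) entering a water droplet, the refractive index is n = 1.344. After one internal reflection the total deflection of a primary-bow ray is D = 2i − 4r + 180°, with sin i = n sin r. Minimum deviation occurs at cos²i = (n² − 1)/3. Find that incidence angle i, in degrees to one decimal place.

cos²i = (1.344² − 1)/3 = (1.80634 − 1)/3 = 0.26878.
cos i = 0.51844, so i = 58.772°.

58.8°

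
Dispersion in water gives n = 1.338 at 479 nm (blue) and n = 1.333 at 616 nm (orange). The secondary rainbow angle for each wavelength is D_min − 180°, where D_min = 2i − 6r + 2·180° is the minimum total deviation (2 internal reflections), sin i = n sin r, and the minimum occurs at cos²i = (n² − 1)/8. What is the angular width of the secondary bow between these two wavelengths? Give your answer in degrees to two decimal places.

1.30°

At 479 nm (n = 1.338): cos²i = 0.09878 → i = 71.682°, r = 45.195°, D_min = 232.193°, rainbow angle = 52.193°.
At 616 nm (n = 1.333): cos²i = 0.09711 → i = 71.843°, r = 45.466°, D_min = 230.891°, rainbow angle = 50.891°.
Angular width = |52.193° − 50.891°| = 1.302°.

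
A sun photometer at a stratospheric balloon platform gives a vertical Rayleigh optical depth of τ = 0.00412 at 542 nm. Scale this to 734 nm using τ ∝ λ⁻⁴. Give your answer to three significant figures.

τ(734 nm) = τ(542 nm) × (542/734)⁴ = 0.00412 × (0.7384)⁴ = 0.00412 × 0.2973 = 0.0012.

0.00122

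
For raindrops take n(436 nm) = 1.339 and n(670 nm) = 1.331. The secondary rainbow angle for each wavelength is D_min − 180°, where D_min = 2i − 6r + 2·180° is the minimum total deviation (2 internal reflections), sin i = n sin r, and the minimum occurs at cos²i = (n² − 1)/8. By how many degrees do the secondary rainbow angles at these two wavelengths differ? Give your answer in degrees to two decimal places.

At 436 nm (n = 1.339): cos²i = 0.09912 → i = 71.650°, r = 45.141°, D_min = 232.451°, rainbow angle = 52.451°.
At 670 nm (n = 1.331): cos²i = 0.09645 → i = 71.907°, r = 45.575°, D_min = 230.365°, rainbow angle = 50.365°.
Angular width = |52.451° − 50.365°| = 2.086°.

2.09°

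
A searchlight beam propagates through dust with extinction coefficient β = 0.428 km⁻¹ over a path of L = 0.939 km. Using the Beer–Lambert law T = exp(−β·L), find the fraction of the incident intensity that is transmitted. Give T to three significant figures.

0.669

τ = β·L = 0.428 × 0.939 = 0.4019.
T = exp(−0.4019) = 0.6691.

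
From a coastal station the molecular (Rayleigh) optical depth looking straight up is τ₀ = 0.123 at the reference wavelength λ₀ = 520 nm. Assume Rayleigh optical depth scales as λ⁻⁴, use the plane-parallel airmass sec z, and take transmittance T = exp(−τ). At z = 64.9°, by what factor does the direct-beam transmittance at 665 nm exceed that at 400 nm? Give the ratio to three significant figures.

2.05

Airmass: sec 64.9° = 2.3574.
τ(665 nm) = 0.123 × (520/665)⁴ × 2.3574 = 0.123 × 0.3739 × 2.3574 = 0.1084.
τ(400 nm) = 0.123 × (520/400)⁴ × 2.3574 = 0.123 × 2.8561 × 2.3574 = 0.8281.
T(665)/T(400) = exp(τ_B − τ_A) = exp(0.7197) = 2.0539.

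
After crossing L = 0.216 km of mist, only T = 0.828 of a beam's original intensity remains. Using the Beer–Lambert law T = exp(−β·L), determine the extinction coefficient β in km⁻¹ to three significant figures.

Beer–Lambert: T = exp(−βL) ⇒ β = −ln(T)/L = −ln(0.828)/0.216 = 0.1887/0.216 = 0.8738 km⁻¹.

0.874 km⁻¹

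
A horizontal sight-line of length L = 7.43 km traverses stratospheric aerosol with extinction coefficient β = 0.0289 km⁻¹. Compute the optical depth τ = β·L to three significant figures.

τ = β·L = 0.0289 × 7.43 = 0.2147.

0.215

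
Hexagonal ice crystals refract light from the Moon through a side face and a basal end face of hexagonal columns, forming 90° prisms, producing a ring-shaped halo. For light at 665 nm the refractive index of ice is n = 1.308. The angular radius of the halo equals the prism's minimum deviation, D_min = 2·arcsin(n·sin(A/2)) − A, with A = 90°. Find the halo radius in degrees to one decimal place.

45.3°

n·sin(A/2) = 1.308 × sin 45° = 1.308 × 0.7071 = 0.9249.
D_min = 2·arcsin(0.9249) − 90° = 2 × 67.653° − 90° = 45.305°.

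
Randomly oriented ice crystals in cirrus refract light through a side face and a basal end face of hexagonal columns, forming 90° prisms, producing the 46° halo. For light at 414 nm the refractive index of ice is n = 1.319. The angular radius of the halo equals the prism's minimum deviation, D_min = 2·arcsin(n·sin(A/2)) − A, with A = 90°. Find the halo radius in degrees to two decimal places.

47.71°

n·sin(A/2) = 1.319 × sin 45° = 1.319 × 0.7071 = 0.9327.
D_min = 2·arcsin(0.9327) − 90° = 2 × 68.856° − 90° = 47.711°.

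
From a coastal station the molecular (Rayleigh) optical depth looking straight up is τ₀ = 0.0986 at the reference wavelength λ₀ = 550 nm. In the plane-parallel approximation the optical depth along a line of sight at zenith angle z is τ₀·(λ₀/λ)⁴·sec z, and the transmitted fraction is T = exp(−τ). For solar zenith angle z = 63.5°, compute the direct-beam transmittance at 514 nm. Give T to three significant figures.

sec 63.5° = 2.2412.
τ = 0.0986 × (550/514)⁴ × 2.2412 = 0.0986 × 1.3110 × 2.2412 = 0.2897.
T = exp(−0.2897) = 0.7485.

0.748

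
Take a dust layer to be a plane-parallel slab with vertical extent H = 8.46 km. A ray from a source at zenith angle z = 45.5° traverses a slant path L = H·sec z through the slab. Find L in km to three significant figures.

sec z = 1/cos 45.5° = 1.4267.
L = 8.46 × 1.4267 = 12.070 km.

12.1 km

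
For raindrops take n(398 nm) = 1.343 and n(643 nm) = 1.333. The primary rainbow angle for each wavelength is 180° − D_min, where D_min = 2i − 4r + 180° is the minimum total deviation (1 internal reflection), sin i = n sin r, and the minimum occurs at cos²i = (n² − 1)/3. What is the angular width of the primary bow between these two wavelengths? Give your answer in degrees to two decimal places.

At 398 nm (n = 1.343): cos²i = 0.26788 → i = 58.830°, r = 39.577°, D_min = 139.354°, rainbow angle = 40.646°.
At 643 nm (n = 1.333): cos²i = 0.25896 → i = 59.410°, r = 40.225°, D_min = 137.922°, rainbow angle = 42.078°.
Angular width = |40.646° − 42.078°| = 1.432°.

1.43°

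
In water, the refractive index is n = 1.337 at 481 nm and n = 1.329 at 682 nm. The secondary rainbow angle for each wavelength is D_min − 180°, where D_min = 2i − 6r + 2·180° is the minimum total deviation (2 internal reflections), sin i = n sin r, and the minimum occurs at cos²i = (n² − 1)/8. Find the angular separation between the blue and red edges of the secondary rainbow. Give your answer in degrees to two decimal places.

2.10°

At 481 nm (n = 1.337): cos²i = 0.09845 → i = 71.714°, r = 45.249°, D_min = 231.934°, rainbow angle = 51.934°.
At 682 nm (n = 1.329): cos²i = 0.09578 → i = 71.972°, r = 45.685°, D_min = 229.837°, rainbow angle = 49.837°.
Angular width = |51.934° − 49.837°| = 2.097°.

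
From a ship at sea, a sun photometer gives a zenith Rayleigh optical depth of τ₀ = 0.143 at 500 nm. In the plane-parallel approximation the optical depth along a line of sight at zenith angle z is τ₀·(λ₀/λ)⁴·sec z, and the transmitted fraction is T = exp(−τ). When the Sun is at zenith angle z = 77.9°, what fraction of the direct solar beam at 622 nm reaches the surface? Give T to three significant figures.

0.752

sec 77.9° = 4.7706.
τ = 0.143 × (500/622)⁴ × 4.7706 = 0.143 × 0.4176 × 4.7706 = 0.2849.
T = exp(−0.2849) = 0.7521.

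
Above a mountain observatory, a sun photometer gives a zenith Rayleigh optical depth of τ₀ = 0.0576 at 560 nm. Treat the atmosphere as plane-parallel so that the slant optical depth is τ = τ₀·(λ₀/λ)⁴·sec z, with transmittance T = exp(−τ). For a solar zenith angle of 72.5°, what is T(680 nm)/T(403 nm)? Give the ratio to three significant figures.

Airmass: sec 72.5° = 3.3255.
τ(680 nm) = 0.0576 × (560/680)⁴ × 3.3255 = 0.0576 × 0.4600 × 3.3255 = 0.0881.
τ(403 nm) = 0.0576 × (560/403)⁴ × 3.3255 = 0.0576 × 3.7285 × 3.3255 = 0.7142.
T(680)/T(403) = exp(τ_B − τ_A) = exp(0.6261) = 1.8703.

1.87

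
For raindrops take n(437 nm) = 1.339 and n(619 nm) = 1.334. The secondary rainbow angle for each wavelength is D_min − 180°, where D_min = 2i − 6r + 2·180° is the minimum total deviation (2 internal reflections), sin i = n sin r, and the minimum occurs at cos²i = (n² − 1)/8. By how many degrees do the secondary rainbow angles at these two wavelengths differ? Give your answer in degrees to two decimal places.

1.30°

At 437 nm (n = 1.339): cos²i = 0.09912 → i = 71.650°, r = 45.141°, D_min = 232.451°, rainbow angle = 52.451°.
At 619 nm (n = 1.334): cos²i = 0.09744 → i = 71.810°, r = 45.411°, D_min = 231.153°, rainbow angle = 51.153°.
Angular width = |52.451° − 51.153°| = 1.299°.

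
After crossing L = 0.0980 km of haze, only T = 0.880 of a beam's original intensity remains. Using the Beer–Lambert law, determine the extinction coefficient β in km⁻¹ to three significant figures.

Beer–Lambert: T = exp(−βL) ⇒ β = −ln(T)/L = −ln(0.880)/0.0980 = 0.1278/0.0980 = 1.304 km⁻¹.

1.30 km⁻¹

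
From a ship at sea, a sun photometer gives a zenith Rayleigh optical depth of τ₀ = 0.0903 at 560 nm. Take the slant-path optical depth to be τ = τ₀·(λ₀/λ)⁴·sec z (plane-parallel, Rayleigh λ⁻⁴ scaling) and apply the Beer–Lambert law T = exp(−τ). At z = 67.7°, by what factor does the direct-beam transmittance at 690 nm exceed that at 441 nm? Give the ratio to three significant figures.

Airmass: sec 67.7° = 2.6354.
τ(690 nm) = 0.0903 × (560/690)⁴ × 2.6354 = 0.0903 × 0.4339 × 2.6354 = 0.1032.
τ(441 nm) = 0.0903 × (560/441)⁴ × 2.6354 = 0.0903 × 2.6001 × 2.6354 = 0.6188.
T(690)/T(441) = exp(τ_B − τ_A) = exp(0.5155) = 1.6745.

1.67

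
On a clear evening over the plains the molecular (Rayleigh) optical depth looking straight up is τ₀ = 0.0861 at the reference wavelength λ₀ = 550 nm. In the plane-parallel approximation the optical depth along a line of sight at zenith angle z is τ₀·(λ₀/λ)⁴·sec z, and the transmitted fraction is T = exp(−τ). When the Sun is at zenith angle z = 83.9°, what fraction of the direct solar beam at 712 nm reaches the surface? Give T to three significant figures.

0.749

sec 83.9° = 9.4105.
τ = 0.0861 × (550/712)⁴ × 9.4105 = 0.0861 × 0.3561 × 9.4105 = 0.2885.
T = exp(−0.2885) = 0.7494.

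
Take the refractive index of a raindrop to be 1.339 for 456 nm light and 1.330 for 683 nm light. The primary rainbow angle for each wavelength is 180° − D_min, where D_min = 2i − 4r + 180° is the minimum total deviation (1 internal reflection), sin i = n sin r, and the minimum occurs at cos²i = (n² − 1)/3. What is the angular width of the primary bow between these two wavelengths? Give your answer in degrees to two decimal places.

At 456 nm (n = 1.339): cos²i = 0.26431 → i = 59.062°, r = 39.834°, D_min = 138.786°, rainbow angle = 41.214°.
At 683 nm (n = 1.330): cos²i = 0.25630 → i = 59.585°, r = 40.422°, D_min = 137.484°, rainbow angle = 42.516°.
Angular width = |41.214° − 42.516°| = 1.303°.

1.30°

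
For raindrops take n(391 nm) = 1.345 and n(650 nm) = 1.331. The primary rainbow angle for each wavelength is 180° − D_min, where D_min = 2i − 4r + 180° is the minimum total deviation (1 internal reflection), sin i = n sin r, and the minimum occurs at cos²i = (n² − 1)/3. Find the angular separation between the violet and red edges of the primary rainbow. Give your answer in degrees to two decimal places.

At 391 nm (n = 1.345): cos²i = 0.26967 → i = 58.715°, r = 39.448°, D_min = 139.635°, rainbow angle = 40.365°.
At 650 nm (n = 1.331): cos²i = 0.25719 → i = 59.527°, r = 40.356°, D_min = 137.630°, rainbow angle = 42.370°.
Angular width = |40.365° − 42.370°| = 2.005°.

2.01°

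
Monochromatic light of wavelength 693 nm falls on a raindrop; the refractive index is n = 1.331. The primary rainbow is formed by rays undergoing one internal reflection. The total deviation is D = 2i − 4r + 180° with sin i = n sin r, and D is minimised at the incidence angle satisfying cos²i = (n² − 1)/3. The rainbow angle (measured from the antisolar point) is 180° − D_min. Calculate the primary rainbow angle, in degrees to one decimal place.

42.4°

cos²i = (1.77156 − 1)/3 = 0.25719; i = arccos(0.50714) = 59.527°.
sin r = sin 59.527°/1.331 = 0.64753; r = 40.356°.
D_min = 2·59.527° − 4·40.356° + 180° = 137.630°.
Rainbow angle = 180° − D_min = 42.370°.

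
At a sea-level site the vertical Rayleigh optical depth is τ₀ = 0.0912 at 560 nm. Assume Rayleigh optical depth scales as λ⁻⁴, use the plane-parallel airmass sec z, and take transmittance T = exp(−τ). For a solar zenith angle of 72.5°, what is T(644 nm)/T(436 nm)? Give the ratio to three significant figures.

1.92

Airmass: sec 72.5° = 3.3255.
τ(644 nm) = 0.0912 × (560/644)⁴ × 3.3255 = 0.0912 × 0.5718 × 3.3255 = 0.1734.
τ(436 nm) = 0.0912 × (560/436)⁴ × 3.3255 = 0.0912 × 2.7215 × 3.3255 = 0.8254.
T(644)/T(436) = exp(τ_B − τ_A) = exp(0.6520) = 1.9193.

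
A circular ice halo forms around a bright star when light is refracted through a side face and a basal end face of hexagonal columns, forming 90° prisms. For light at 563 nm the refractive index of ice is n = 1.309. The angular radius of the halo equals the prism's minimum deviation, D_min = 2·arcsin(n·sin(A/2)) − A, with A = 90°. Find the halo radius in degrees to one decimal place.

n·sin(A/2) = 1.309 × sin 45° = 1.309 × 0.7071 = 0.9256.
D_min = 2·arcsin(0.9256) − 90° = 2 × 67.759° − 90° = 45.519°.

45.5°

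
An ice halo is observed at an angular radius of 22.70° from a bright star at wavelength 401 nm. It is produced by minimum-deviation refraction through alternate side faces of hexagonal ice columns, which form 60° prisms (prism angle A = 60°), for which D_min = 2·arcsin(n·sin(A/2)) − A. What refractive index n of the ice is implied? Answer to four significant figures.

Rearranging: n = sin((D_min + A)/2) / sin(A/2).
(D_min + A)/2 = (22.70° + 60°)/2 = 41.350°.
n = sin 41.350° / sin 30° = 0.6607 / 0.5000 = 1.3213.

1.321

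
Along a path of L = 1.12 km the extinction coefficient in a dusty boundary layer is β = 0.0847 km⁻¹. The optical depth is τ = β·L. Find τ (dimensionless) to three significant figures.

τ = β·L = 0.0847 × 1.12 = 0.0949.

0.0949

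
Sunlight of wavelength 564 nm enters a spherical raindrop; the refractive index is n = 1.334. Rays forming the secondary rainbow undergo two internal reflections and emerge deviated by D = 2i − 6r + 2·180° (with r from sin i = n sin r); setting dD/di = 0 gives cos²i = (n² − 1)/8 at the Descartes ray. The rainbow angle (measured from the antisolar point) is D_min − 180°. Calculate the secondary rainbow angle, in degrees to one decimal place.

cos²i = (1.77956 − 1)/8 = 0.09744; i = arccos(0.31216) = 71.810°.
sin r = sin 71.810°/1.334 = 0.71217; r = 45.411°.
D_min = 2·71.810° − 6·45.411° + 360° = 231.153°.
Rainbow angle = D_min − 180° = 51.153°.

51.2°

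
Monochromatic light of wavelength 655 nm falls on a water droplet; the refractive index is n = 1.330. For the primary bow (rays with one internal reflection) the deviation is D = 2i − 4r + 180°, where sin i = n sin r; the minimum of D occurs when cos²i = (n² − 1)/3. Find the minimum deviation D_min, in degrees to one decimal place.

cos²i = (1.76890 − 1)/3 = 0.25630; i = arccos(0.50626) = 59.585°.
sin r = sin 59.585°/1.330 = 0.64841; r = 40.422°.
D_min = 2·59.585° − 4·40.422° + 180° = 137.484°.

137.5°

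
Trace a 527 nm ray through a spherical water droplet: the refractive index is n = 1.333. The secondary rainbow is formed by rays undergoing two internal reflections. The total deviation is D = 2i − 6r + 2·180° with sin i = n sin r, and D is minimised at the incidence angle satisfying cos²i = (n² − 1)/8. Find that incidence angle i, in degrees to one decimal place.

71.8°

cos²i = (1.333² − 1)/8 = (1.77689 − 1)/8 = 0.09711.
cos i = 0.31163, so i = 71.843°.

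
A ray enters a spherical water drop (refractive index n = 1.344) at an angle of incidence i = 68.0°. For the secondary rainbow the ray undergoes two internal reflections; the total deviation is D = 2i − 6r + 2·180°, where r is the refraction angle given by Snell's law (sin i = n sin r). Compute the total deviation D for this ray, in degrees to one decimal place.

234.3°

sin r = sin 68.0° / 1.344 = 0.9272/1.344 = 0.6899; r = 43.62°.
D = 2·68.0° − 6·43.62° + 2·180° = 136.00° − 261.72° + 360° = 234.28°.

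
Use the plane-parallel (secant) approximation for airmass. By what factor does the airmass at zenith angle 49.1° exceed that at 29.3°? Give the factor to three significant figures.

1.33

X(49.1°)/X(29.3°) = sec 49.1° / sec 29.3° = cos 29.3° / cos 49.1° = 0.8721/0.6547 = 1.3319.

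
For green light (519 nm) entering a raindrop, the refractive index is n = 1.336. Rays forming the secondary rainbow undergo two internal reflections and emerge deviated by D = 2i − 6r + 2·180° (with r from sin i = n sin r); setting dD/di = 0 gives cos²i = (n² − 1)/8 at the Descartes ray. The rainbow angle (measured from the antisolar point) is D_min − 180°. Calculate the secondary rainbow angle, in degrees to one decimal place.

cos²i = (1.78490 − 1)/8 = 0.09811; i = arccos(0.31323) = 71.746°.
sin r = sin 71.746°/1.336 = 0.71084; r = 45.303°.
D_min = 2·71.746° − 6·45.303° + 360° = 231.674°.
Rainbow angle = D_min − 180° = 51.674°.

51.7°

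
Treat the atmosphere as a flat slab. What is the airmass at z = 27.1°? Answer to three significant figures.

1.12

X = sec z = 1/cos 27.1° = 1/0.8902 = 1.1233.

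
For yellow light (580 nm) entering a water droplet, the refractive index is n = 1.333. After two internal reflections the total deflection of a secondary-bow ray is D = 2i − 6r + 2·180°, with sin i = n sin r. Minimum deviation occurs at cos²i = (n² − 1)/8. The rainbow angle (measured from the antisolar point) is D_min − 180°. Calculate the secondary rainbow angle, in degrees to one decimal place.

50.9°

cos²i = (1.77689 − 1)/8 = 0.09711; i = arccos(0.31163) = 71.843°.
sin r = sin 71.843°/1.333 = 0.71283; r = 45.466°.
D_min = 2·71.843° − 6·45.466° + 360° = 230.891°.
Rainbow angle = D_min − 180° = 50.891°.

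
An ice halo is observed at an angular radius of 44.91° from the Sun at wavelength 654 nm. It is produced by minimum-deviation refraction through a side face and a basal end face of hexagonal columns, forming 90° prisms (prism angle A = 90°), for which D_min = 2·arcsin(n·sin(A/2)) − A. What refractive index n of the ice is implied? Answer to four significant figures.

Rearranging: n = sin((D_min + A)/2) / sin(A/2).
(D_min + A)/2 = (44.91° + 90°)/2 = 67.455°.
n = sin 67.455° / sin 45° = 0.9236 / 0.7071 = 1.3061.

1.306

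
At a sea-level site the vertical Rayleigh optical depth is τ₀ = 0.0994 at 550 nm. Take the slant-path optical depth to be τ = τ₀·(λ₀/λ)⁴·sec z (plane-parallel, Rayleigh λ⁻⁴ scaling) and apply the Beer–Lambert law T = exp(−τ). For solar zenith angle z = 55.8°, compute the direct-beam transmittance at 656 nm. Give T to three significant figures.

sec 55.8° = 1.7791.
τ = 0.0994 × (550/656)⁴ × 1.7791 = 0.0994 × 0.4941 × 1.7791 = 0.0874.
T = exp(−0.0874) = 0.9163.

0.916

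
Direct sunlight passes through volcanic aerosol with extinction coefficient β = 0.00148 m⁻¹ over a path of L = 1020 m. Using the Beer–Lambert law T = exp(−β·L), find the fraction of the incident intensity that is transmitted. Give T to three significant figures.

τ = β·L = 0.00148 × 1020 = 1.5096.
T = exp(−1.5096) = 0.2210.

0.221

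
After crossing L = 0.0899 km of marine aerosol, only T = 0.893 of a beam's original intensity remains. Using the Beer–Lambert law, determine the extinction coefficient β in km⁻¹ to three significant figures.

Beer–Lambert: T = exp(−βL) ⇒ β = −ln(T)/L = −ln(0.893)/0.0899 = 0.1132/0.0899 = 1.259 km⁻¹.

1.26 km⁻¹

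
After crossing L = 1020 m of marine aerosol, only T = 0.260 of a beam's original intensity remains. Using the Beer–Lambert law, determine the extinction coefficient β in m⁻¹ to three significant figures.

Beer–Lambert: T = exp(−βL) ⇒ β = −ln(T)/L = −ln(0.260)/1020 = 1.3471/1020 = 0.001321 m⁻¹.

0.00132 m⁻¹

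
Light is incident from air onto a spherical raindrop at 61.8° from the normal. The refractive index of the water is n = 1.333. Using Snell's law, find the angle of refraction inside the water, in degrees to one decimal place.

Snell: sin θ_r = sin θ_i / n = sin 61.8° / 1.333 = 0.8813 / 1.333 = 0.6611.
θ_r = arcsin(0.6611) = 41.39°.

41.4°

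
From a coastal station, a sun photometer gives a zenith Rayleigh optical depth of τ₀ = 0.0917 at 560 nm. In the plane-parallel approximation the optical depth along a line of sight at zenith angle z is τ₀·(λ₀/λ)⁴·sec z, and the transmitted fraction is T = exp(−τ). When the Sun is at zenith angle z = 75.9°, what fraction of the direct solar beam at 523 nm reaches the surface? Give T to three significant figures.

0.610

sec 75.9° = 4.1048.
τ = 0.0917 × (560/523)⁴ × 4.1048 = 0.0917 × 1.3145 × 4.1048 = 0.4948.
T = exp(−0.4948) = 0.6097.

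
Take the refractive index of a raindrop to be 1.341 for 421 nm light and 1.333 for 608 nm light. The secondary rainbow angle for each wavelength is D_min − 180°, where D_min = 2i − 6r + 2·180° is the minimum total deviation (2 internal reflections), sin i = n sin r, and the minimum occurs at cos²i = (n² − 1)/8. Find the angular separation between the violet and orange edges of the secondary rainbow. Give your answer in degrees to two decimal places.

2.08°

At 421 nm (n = 1.341): cos²i = 0.09979 → i = 71.586°, r = 45.034°, D_min = 232.966°, rainbow angle = 52.966°.
At 608 nm (n = 1.333): cos²i = 0.09711 → i = 71.843°, r = 45.466°, D_min = 230.891°, rainbow angle = 50.891°.
Angular width = |52.966° − 50.891°| = 2.075°.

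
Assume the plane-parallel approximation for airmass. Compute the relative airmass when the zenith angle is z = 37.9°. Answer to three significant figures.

1.27

X = sec z = 1/cos 37.9° = 1/0.7891 = 1.2673.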